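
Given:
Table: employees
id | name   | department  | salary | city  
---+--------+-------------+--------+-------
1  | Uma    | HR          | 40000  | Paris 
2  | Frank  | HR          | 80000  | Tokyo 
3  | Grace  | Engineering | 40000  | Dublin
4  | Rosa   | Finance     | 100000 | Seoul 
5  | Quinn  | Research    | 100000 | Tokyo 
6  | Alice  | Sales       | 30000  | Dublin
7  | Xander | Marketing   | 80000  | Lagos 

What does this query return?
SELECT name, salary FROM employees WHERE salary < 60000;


Filtering: salary < 60000
Matching: 3 rows

3 rows:
Uma, 40000
Grace, 40000
Alice, 30000


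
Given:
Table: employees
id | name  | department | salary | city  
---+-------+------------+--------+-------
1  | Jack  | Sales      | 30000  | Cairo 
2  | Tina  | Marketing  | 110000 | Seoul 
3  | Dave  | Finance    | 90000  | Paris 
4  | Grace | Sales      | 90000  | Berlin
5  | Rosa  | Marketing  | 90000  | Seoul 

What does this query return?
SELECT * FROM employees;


SELECT * returns all 5 rows with all columns

5 rows:
1, Jack, Sales, 30000, Cairo
2, Tina, Marketing, 110000, Seoul
3, Dave, Finance, 90000, Paris
4, Grace, Sales, 90000, Berlin
5, Rosa, Marketing, 90000, Seoul


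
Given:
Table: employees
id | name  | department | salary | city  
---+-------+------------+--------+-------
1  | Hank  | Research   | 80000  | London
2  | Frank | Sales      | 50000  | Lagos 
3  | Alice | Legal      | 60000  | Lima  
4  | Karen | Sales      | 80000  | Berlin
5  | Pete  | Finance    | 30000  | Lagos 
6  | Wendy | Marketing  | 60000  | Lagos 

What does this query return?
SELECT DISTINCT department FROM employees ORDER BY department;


All 'department' values (row order): Research, Sales, Legal, Sales, Finance, Marketing
Removing duplicates leaves 5 unique value(s).

5 values:
Finance
Legal
Marketing
Research
Sales


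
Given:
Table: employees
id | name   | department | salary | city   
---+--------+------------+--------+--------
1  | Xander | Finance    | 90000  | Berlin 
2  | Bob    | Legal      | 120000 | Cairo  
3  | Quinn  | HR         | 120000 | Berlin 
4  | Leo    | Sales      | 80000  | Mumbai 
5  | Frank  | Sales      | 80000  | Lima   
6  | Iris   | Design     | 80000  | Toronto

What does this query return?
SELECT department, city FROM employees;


Projecting columns: department, city

6 rows:
Finance, Berlin
Legal, Cairo
HR, Berlin
Sales, Mumbai
Sales, Lima
Design, Toronto


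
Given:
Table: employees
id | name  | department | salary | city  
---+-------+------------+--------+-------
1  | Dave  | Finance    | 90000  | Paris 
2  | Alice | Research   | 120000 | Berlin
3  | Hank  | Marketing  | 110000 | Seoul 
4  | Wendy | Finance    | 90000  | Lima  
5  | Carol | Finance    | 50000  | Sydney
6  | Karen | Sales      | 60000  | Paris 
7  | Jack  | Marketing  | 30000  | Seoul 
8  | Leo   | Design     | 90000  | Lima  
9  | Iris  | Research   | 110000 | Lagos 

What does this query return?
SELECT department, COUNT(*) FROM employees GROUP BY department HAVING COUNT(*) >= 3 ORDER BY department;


Groups with count >= 3:
  Finance: 3 -> PASS
  Design: 1 -> filtered out
  Marketing: 2 -> filtered out
  Research: 2 -> filtered out
  Sales: 1 -> filtered out


1 groups:
Finance, 3


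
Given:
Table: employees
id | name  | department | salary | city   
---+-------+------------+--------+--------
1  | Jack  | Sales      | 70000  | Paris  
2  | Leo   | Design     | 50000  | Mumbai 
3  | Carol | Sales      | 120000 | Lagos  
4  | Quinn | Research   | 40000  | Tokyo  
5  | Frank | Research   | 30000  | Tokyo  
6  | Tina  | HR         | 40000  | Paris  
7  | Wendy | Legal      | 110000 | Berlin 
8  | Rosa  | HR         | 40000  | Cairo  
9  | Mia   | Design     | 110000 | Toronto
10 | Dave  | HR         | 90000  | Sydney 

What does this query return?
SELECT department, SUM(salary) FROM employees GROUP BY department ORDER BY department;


Summing salary within each department:
  Design: 50000 + 110000 = 160000
  HR: 40000 + 40000 + 90000 = 170000
  Legal: 110000 = 110000
  Research: 40000 + 30000 = 70000
  Sales: 70000 + 120000 = 190000


5 groups:
Design, 160000
HR, 170000
Legal, 110000
Research, 70000
Sales, 190000


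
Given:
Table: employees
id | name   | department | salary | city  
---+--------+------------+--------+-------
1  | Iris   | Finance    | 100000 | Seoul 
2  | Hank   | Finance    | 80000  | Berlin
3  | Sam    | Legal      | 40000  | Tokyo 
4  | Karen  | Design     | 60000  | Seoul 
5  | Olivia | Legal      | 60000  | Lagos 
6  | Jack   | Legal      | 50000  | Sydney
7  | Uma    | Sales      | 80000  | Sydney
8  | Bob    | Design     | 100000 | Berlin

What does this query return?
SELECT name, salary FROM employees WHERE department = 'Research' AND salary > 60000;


Filtering: department = 'Research' AND salary > 60000
Matching: 0 rows

Empty result set (0 rows)


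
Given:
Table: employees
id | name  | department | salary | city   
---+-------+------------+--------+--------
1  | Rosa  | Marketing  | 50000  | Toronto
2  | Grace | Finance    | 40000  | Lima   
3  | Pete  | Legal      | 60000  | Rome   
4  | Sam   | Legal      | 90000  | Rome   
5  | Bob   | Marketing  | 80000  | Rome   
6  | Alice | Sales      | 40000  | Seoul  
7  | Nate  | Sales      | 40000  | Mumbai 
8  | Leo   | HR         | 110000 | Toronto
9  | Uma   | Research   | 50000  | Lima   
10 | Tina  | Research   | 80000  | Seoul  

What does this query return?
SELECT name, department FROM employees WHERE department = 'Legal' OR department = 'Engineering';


Filtering: department = 'Legal' OR 'Engineering'
Matching: 2 rows

2 rows:
Pete, Legal
Sam, Legal


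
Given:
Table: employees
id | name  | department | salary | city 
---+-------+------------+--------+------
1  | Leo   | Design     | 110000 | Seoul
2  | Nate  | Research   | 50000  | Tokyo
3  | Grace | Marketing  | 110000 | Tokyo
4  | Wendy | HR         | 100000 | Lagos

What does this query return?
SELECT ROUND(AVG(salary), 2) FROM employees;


SUM(salary) = 370000
COUNT = 4
ROUND(AVG, 2) = ROUND(370000 / 4, 2) = 92500.0

92500.0


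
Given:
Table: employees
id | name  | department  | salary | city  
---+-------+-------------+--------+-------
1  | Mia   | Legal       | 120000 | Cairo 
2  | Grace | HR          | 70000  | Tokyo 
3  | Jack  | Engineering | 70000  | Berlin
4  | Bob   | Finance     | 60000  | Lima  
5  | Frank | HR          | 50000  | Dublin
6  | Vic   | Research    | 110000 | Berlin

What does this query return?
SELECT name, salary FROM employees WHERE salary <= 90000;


Filtering: salary <= 90000
Matching: 4 rows

4 rows:
Grace, 70000
Jack, 70000
Bob, 60000
Frank, 50000


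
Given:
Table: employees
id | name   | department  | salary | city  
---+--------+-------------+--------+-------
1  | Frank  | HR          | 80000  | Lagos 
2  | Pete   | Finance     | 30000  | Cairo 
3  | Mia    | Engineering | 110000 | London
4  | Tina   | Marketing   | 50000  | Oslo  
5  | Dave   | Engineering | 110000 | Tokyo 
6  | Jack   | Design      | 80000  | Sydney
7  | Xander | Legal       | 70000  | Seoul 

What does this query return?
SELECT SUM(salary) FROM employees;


SUM(salary) = 80000 + 30000 + 110000 + 50000 + 110000 + 80000 + 70000 = 530000

530000


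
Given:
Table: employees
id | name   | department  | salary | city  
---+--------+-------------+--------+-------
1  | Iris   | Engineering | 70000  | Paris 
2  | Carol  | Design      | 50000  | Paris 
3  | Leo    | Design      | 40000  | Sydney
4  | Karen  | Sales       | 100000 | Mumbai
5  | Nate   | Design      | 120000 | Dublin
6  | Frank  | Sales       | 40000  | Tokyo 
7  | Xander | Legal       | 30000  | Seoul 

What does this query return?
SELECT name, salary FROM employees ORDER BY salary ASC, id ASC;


Sorting by salary ASC, then id ASC for ties

7 rows:
Xander, 30000
Leo, 40000
Frank, 40000
Carol, 50000
Iris, 70000
Karen, 100000
Nate, 120000


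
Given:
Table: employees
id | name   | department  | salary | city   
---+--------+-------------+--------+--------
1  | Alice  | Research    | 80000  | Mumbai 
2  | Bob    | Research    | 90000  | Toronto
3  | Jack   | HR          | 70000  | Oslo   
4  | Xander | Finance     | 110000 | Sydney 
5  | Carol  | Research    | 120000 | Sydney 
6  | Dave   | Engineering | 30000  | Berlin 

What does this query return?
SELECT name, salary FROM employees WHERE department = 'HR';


Filtering: department = 'HR'
Matching rows: 1

1 rows:
Jack, 70000


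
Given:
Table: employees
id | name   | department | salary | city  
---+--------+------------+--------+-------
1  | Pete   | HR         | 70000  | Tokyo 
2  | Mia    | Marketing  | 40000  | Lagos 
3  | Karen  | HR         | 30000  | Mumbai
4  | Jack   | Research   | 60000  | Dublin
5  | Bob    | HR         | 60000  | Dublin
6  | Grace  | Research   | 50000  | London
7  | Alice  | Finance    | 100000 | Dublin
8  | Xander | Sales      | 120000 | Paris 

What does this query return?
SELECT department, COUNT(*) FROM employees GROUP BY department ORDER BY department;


Assigning each row to its department group:
  Pete -> HR
  Mia -> Marketing
  Karen -> HR
  Jack -> Research
  Bob -> HR
  Grace -> Research
  Alice -> Finance
  Xander -> Sales


5 groups:
Finance, 1
HR, 3
Marketing, 1
Research, 2
Sales, 1


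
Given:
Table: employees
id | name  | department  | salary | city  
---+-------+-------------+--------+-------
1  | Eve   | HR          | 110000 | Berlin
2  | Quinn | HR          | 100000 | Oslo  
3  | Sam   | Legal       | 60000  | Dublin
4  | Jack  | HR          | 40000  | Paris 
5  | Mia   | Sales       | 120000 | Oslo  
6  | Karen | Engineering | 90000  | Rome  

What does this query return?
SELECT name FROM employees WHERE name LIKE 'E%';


LIKE 'E%' matches names starting with 'E'
Matching: 1

1 rows:
Eve


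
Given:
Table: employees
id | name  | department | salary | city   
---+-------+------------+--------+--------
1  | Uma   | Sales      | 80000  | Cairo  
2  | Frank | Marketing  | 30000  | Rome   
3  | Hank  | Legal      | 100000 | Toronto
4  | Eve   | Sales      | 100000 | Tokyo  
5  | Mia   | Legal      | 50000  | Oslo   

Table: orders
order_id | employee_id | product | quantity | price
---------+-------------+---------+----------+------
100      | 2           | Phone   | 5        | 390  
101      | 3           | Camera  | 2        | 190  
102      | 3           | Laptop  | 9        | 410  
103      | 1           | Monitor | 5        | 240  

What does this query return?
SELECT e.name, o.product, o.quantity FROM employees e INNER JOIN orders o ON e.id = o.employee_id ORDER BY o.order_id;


Joining employees.id = orders.employee_id:
  employee Frank (id=2) -> order Phone
  employee Hank (id=3) -> order Camera
  employee Hank (id=3) -> order Laptop
  employee Uma (id=1) -> order Monitor


4 rows:
Frank, Phone, 5
Hank, Camera, 2
Hank, Laptop, 9
Uma, Monitor, 5


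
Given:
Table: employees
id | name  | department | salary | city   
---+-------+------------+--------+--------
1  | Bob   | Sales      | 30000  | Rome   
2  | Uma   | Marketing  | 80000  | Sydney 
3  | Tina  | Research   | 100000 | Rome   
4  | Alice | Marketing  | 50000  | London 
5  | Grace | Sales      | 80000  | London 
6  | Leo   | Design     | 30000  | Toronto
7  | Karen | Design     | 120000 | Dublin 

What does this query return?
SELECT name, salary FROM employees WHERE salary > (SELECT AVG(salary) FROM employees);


Subquery: AVG(salary) = 70000.0
Filtering: salary > 70000.0
  Uma (80000) -> MATCH
  Tina (100000) -> MATCH
  Grace (80000) -> MATCH
  Karen (120000) -> MATCH


4 rows:
Uma, 80000
Tina, 100000
Grace, 80000
Karen, 120000


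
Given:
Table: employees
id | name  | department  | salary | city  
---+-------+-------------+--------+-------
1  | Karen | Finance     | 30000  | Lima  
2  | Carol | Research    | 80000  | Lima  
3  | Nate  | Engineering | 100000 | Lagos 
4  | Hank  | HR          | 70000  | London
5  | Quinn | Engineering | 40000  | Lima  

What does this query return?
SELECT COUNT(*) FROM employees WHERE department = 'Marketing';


Counting rows where department = 'Marketing'


0


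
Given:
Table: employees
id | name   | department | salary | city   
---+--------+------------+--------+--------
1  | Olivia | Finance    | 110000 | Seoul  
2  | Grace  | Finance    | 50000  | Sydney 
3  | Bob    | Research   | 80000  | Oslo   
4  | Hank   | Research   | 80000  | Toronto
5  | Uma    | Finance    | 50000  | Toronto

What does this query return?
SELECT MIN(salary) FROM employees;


Salaries: 110000, 50000, 80000, 80000, 50000
MIN = 50000

50000


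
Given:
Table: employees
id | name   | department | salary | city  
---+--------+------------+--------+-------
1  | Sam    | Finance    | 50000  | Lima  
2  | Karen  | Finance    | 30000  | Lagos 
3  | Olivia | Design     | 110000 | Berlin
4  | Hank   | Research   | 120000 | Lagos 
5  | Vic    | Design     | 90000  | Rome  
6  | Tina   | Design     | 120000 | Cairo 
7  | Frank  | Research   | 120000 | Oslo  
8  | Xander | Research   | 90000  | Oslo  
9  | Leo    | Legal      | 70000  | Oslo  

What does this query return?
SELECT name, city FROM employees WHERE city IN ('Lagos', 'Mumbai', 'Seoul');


Filtering: city IN ('Lagos', 'Mumbai', 'Seoul')
Matching: 2 rows

2 rows:
Karen, Lagos
Hank, Lagos


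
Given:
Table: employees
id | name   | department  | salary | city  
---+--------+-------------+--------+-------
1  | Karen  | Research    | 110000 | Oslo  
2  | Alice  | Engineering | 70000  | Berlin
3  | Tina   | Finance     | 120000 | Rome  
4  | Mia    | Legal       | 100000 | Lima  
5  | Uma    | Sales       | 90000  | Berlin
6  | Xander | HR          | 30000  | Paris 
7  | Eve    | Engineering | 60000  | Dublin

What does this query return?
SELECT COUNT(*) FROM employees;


COUNT(*) counts all rows

7


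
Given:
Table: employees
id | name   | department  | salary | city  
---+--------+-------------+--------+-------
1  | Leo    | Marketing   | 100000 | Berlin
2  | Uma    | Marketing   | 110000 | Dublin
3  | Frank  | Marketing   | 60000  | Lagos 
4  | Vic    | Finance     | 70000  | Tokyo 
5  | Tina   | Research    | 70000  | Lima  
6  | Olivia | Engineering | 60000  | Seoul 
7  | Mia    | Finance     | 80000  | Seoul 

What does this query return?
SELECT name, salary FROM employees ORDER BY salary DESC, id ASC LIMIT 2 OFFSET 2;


Sort by salary DESC (id ASC tiebreak), then skip 2 and take 2
Rows 3 through 4

2 rows:
Mia, 80000
Vic, 70000


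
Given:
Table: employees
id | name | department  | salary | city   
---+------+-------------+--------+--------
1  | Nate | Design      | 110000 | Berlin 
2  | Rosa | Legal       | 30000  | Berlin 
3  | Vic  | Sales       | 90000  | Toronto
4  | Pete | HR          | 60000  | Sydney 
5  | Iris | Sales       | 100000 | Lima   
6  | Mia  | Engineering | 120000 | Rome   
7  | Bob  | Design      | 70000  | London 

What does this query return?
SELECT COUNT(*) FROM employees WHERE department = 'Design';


Counting rows where department = 'Design'
  Nate -> MATCH
  Bob -> MATCH


2


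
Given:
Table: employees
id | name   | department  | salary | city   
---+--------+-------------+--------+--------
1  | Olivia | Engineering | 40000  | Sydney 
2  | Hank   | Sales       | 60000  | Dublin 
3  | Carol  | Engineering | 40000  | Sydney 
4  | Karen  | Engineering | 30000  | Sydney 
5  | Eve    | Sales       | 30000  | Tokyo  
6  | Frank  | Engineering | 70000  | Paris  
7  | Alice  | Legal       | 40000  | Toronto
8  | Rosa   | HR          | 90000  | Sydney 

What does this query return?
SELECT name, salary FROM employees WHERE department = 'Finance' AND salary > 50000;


Filtering: department = 'Finance' AND salary > 50000
Matching: 0 rows

Empty result set (0 rows)


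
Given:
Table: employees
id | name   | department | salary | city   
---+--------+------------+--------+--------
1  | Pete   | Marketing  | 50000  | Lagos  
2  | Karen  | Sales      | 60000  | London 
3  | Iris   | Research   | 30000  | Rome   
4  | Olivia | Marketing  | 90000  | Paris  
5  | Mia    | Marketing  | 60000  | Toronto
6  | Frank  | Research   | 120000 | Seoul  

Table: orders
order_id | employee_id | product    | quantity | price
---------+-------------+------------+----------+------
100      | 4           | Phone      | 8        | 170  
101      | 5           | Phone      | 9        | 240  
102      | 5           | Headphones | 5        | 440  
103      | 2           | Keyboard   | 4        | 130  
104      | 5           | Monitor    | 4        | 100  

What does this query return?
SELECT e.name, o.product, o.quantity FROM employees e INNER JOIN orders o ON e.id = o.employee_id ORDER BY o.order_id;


Joining employees.id = orders.employee_id:
  employee Olivia (id=4) -> order Phone
  employee Mia (id=5) -> order Phone
  employee Mia (id=5) -> order Headphones
  employee Karen (id=2) -> order Keyboard
  employee Mia (id=5) -> order Monitor


5 rows:
Olivia, Phone, 8
Mia, Phone, 9
Mia, Headphones, 5
Karen, Keyboard, 4
Mia, Monitor, 4


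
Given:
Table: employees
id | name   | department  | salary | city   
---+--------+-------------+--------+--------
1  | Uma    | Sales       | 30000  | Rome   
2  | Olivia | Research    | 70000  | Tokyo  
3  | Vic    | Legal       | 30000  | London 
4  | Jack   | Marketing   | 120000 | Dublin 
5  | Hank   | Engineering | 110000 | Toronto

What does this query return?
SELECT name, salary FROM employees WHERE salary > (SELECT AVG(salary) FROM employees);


Subquery: AVG(salary) = 72000.0
Filtering: salary > 72000.0
  Jack (120000) -> MATCH
  Hank (110000) -> MATCH


2 rows:
Jack, 120000
Hank, 110000


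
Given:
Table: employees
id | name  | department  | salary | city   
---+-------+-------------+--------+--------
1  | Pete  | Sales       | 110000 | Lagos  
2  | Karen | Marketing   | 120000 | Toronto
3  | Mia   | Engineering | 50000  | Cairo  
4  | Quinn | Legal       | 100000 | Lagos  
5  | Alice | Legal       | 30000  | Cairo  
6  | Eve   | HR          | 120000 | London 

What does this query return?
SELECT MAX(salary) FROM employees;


Salaries: 110000, 120000, 50000, 100000, 30000, 120000
MAX = 120000

120000


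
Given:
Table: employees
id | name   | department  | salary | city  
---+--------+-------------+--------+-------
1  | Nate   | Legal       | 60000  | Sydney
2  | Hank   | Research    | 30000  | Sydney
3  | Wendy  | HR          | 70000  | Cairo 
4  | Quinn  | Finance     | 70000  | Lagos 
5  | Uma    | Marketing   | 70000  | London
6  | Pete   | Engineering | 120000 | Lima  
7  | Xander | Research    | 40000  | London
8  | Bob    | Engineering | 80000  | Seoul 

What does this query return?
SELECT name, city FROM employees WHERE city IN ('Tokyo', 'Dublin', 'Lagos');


Filtering: city IN ('Tokyo', 'Dublin', 'Lagos')
Matching: 1 rows

1 rows:
Quinn, Lagos


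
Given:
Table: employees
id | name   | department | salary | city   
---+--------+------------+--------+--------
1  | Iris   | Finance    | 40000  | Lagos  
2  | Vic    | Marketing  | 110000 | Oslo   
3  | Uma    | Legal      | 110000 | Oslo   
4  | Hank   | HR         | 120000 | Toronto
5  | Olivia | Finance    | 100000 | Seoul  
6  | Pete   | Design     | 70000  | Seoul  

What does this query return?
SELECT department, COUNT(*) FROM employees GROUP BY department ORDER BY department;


Assigning each row to its department group:
  Iris -> Finance
  Vic -> Marketing
  Uma -> Legal
  Hank -> HR
  Olivia -> Finance
  Pete -> Design


5 groups:
Design, 1
Finance, 2
HR, 1
Legal, 1
Marketing, 1


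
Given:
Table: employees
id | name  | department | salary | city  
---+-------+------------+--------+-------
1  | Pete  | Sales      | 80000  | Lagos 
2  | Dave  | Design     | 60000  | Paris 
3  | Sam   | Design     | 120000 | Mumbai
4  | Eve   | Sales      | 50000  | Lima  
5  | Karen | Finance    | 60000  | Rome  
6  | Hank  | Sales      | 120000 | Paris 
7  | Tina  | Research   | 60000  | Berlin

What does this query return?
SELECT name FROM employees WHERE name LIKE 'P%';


LIKE 'P%' matches names starting with 'P'
Matching: 1

1 rows:
Pete


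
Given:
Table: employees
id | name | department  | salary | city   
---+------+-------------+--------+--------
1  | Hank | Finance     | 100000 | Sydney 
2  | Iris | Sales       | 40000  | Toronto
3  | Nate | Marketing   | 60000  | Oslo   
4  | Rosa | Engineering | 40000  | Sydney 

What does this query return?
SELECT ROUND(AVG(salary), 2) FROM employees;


SUM(salary) = 240000
COUNT = 4
ROUND(AVG, 2) = ROUND(240000 / 4, 2) = 60000.0

60000.0


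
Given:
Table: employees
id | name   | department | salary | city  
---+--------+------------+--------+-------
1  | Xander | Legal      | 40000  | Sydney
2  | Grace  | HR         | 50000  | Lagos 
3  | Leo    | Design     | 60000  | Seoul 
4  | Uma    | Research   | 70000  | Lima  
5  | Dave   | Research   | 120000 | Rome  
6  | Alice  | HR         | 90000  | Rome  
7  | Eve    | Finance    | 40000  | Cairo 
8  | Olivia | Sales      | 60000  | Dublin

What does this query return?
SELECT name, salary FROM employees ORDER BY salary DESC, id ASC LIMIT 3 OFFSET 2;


Sort by salary DESC (id ASC tiebreak), then skip 2 and take 3
Rows 3 through 5

3 rows:
Uma, 70000
Leo, 60000
Olivia, 60000


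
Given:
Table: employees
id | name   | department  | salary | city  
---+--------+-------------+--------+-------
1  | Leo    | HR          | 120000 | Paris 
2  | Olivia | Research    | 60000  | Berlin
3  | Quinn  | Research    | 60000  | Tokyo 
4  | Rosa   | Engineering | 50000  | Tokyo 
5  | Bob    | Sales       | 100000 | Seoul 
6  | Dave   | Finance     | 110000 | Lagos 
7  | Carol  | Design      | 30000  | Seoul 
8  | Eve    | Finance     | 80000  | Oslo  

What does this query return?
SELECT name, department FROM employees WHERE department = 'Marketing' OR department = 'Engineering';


Filtering: department = 'Marketing' OR 'Engineering'
Matching: 1 rows

1 rows:
Rosa, Engineering


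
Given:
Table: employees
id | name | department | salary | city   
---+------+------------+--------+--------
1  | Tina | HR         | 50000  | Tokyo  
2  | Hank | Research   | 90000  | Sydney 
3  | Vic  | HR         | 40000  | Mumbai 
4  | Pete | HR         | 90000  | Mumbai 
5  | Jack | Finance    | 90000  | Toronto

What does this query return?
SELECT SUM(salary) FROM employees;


SUM(salary) = 50000 + 90000 + 40000 + 90000 + 90000 = 360000

360000


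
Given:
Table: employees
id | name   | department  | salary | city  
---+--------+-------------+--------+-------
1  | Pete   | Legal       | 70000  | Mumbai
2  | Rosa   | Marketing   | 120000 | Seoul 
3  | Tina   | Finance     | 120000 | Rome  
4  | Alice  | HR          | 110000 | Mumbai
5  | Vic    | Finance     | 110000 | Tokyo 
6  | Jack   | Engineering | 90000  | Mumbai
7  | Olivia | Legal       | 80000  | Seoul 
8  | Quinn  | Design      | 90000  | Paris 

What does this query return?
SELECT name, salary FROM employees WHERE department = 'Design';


Filtering: department = 'Design'
Matching rows: 1

1 rows:
Quinn, 90000


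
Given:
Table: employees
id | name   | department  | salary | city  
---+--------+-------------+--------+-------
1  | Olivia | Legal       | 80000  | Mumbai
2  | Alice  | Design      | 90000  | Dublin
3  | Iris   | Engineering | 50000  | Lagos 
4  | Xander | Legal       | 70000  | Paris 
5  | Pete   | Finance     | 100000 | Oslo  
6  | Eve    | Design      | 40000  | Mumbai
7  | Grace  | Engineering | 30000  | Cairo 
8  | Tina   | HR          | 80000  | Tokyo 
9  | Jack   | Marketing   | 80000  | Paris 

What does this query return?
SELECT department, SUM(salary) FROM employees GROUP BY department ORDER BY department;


Summing salary within each department:
  Design: 90000 + 40000 = 130000
  Engineering: 50000 + 30000 = 80000
  Finance: 100000 = 100000
  HR: 80000 = 80000
  Legal: 80000 + 70000 = 150000
  Marketing: 80000 = 80000


6 groups:
Design, 130000
Engineering, 80000
Finance, 100000
HR, 80000
Legal, 150000
Marketing, 80000


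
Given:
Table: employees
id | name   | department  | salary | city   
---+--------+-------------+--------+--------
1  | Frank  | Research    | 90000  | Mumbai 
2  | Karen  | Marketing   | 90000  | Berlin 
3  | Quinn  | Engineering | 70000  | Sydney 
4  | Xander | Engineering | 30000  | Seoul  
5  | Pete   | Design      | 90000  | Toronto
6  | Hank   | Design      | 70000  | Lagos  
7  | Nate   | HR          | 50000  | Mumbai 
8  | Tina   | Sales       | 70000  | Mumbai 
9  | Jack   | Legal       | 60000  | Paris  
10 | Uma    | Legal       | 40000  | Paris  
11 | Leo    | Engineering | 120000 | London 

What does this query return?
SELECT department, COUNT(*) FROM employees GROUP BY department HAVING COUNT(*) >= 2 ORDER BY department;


Groups with count >= 2:
  Design: 2 -> PASS
  Engineering: 3 -> PASS
  Legal: 2 -> PASS
  HR: 1 -> filtered out
  Marketing: 1 -> filtered out
  Research: 1 -> filtered out
  Sales: 1 -> filtered out


3 groups:
Design, 2
Engineering, 3
Legal, 2


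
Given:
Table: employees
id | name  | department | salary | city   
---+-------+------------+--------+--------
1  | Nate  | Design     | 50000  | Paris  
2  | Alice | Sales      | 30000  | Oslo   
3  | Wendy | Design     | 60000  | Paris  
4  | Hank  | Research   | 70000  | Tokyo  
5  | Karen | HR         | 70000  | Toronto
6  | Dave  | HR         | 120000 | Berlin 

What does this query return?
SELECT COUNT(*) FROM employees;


COUNT(*) counts all rows

6


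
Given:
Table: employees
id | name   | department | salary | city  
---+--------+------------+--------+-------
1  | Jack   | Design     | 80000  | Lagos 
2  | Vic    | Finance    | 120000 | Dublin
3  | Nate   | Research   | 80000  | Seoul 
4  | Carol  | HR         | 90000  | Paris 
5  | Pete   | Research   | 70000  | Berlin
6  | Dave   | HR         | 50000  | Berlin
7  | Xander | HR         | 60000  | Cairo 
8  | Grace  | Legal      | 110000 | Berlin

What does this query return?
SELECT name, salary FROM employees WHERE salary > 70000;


Filtering: salary > 70000
Matching: 5 rows

5 rows:
Jack, 80000
Vic, 120000
Nate, 80000
Carol, 90000
Grace, 110000


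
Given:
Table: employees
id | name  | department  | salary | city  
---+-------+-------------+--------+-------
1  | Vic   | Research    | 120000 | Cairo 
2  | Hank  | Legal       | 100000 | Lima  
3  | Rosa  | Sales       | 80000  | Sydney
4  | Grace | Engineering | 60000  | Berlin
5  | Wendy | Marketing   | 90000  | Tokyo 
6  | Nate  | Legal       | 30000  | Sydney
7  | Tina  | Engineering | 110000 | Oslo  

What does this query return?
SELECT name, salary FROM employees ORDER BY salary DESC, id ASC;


Sorting by salary DESC, then id ASC for ties

7 rows:
Vic, 120000
Tina, 110000
Hank, 100000
Wendy, 90000
Rosa, 80000
Grace, 60000
Nate, 30000


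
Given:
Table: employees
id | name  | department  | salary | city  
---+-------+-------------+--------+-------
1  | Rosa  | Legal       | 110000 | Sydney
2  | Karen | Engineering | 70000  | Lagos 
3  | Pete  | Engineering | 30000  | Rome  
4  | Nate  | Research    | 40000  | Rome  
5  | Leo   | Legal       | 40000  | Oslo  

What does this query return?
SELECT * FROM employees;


SELECT * returns all 5 rows with all columns

5 rows:
1, Rosa, Legal, 110000, Sydney
2, Karen, Engineering, 70000, Lagos
3, Pete, Engineering, 30000, Rome
4, Nate, Research, 40000, Rome
5, Leo, Legal, 40000, Oslo


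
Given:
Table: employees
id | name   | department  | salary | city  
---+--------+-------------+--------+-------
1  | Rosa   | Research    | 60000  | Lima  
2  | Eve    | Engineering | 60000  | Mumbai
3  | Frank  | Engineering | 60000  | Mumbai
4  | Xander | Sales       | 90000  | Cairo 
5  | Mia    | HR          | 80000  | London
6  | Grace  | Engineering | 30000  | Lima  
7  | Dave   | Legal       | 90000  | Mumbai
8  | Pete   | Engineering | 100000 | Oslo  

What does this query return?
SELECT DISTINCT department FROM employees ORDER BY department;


All 'department' values (row order): Research, Engineering, Engineering, Sales, HR, Engineering, Legal, Engineering
Removing duplicates leaves 5 unique value(s).

5 values:
Engineering
HR
Legal
Research
Sales


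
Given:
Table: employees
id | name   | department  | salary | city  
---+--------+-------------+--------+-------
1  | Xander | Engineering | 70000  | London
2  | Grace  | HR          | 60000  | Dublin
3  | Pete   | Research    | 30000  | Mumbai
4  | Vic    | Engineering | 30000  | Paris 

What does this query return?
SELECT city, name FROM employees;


Projecting columns: city, name

4 rows:
London, Xander
Dublin, Grace
Mumbai, Pete
Paris, Vic


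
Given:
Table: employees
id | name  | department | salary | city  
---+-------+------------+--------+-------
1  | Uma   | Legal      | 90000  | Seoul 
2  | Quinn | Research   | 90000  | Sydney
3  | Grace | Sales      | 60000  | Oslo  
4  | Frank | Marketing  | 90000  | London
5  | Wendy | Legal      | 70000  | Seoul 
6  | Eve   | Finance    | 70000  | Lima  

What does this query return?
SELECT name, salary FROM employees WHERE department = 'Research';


Filtering: department = 'Research'
Matching rows: 1

1 rows:
Quinn, 90000


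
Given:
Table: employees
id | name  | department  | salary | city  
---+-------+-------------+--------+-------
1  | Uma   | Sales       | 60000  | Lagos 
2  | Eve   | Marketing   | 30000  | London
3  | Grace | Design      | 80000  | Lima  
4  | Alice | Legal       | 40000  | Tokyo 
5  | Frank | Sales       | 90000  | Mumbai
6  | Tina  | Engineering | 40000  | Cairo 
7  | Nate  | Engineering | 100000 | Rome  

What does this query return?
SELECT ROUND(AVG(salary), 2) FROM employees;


SUM(salary) = 440000
COUNT = 7
ROUND(AVG, 2) = ROUND(440000 / 7, 2) = 62857.14

62857.14


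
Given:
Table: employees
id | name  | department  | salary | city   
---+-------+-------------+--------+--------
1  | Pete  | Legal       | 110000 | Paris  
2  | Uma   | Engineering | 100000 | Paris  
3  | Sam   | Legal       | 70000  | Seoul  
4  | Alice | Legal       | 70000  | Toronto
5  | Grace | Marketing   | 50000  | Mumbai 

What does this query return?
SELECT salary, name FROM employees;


Projecting columns: salary, name

5 rows:
110000, Pete
100000, Uma
70000, Sam
70000, Alice
50000, Grace


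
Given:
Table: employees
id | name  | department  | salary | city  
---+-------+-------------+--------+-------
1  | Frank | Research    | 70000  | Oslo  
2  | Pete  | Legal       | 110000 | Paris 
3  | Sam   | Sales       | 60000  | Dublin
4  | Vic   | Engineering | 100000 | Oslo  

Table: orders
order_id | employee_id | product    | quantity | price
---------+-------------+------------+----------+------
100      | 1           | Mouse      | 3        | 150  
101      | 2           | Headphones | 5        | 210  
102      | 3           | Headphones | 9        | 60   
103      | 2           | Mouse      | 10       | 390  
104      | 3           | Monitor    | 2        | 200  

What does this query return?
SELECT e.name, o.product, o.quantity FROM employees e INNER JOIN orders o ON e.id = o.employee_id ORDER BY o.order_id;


Joining employees.id = orders.employee_id:
  employee Frank (id=1) -> order Mouse
  employee Pete (id=2) -> order Headphones
  employee Sam (id=3) -> order Headphones
  employee Pete (id=2) -> order Mouse
  employee Sam (id=3) -> order Monitor


5 rows:
Frank, Mouse, 3
Pete, Headphones, 5
Sam, Headphones, 9
Pete, Mouse, 10
Sam, Monitor, 2


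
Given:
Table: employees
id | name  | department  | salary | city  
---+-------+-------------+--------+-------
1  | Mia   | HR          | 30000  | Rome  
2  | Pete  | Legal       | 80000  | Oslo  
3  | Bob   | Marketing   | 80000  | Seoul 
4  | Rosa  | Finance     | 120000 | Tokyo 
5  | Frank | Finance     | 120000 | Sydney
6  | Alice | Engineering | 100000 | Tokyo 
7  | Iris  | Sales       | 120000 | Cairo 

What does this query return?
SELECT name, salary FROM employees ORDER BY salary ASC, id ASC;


Sorting by salary ASC, then id ASC for ties

7 rows:
Mia, 30000
Pete, 80000
Bob, 80000
Alice, 100000
Rosa, 120000
Frank, 120000
Iris, 120000


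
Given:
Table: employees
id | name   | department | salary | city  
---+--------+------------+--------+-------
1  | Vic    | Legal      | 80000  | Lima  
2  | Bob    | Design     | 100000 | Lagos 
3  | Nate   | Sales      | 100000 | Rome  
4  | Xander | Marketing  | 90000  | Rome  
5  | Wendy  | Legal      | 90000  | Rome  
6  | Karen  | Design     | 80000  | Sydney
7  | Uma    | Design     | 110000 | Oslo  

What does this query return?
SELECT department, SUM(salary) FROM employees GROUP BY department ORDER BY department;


Summing salary within each department:
  Design: 100000 + 80000 + 110000 = 290000
  Legal: 80000 + 90000 = 170000
  Marketing: 90000 = 90000
  Sales: 100000 = 100000


4 groups:
Design, 290000
Legal, 170000
Marketing, 90000
Sales, 100000


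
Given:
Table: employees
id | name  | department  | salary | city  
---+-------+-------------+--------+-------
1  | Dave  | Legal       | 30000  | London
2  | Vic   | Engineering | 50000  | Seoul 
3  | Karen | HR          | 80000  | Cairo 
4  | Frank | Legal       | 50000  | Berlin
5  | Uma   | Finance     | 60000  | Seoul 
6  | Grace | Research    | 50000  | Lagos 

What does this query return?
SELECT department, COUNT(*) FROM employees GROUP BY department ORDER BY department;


Assigning each row to its department group:
  Dave -> Legal
  Vic -> Engineering
  Karen -> HR
  Frank -> Legal
  Uma -> Finance
  Grace -> Research


5 groups:
Engineering, 1
Finance, 1
HR, 1
Legal, 2
Research, 1


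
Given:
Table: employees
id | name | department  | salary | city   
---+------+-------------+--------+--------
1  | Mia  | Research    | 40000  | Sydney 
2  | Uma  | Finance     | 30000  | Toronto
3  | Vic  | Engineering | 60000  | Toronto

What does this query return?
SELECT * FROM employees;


SELECT * returns all 3 rows with all columns

3 rows:
1, Mia, Research, 40000, Sydney
2, Uma, Finance, 30000, Toronto
3, Vic, Engineering, 60000, Toronto


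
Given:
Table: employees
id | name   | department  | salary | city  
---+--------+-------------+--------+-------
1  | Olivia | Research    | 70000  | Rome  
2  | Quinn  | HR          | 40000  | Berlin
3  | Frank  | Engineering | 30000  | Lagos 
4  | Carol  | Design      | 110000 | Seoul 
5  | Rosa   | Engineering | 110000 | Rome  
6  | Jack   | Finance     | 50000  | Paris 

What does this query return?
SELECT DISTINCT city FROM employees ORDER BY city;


All 'city' values (row order): Rome, Berlin, Lagos, Seoul, Rome, Paris
Removing duplicates leaves 5 unique value(s).

5 values:
Berlin
Lagos
Paris
Rome
Seoul


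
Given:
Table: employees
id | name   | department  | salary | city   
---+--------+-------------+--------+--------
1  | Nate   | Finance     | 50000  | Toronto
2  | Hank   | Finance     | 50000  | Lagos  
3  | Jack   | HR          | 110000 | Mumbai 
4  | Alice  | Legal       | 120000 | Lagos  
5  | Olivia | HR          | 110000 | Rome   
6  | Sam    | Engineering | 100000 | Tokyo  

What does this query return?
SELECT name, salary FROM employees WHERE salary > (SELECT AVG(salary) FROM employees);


Subquery: AVG(salary) = 90000.0
Filtering: salary > 90000.0
  Jack (110000) -> MATCH
  Alice (120000) -> MATCH
  Olivia (110000) -> MATCH
  Sam (100000) -> MATCH


4 rows:
Jack, 110000
Alice, 120000
Olivia, 110000
Sam, 100000


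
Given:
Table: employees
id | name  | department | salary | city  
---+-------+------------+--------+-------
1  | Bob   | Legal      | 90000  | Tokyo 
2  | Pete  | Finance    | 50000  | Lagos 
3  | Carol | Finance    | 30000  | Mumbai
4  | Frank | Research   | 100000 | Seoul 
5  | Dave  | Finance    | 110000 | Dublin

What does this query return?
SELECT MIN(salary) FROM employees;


Salaries: 90000, 50000, 30000, 100000, 110000
MIN = 30000

30000


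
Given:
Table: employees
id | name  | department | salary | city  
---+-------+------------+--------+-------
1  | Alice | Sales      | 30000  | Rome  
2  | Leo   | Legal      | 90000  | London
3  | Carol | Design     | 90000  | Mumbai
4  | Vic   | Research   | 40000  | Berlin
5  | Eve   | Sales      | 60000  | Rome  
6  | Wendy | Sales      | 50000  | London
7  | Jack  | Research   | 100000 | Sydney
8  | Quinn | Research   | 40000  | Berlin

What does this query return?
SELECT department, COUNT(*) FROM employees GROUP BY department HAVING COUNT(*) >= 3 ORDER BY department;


Groups with count >= 3:
  Research: 3 -> PASS
  Sales: 3 -> PASS
  Design: 1 -> filtered out
  Legal: 1 -> filtered out


2 groups:
Research, 3
Sales, 3


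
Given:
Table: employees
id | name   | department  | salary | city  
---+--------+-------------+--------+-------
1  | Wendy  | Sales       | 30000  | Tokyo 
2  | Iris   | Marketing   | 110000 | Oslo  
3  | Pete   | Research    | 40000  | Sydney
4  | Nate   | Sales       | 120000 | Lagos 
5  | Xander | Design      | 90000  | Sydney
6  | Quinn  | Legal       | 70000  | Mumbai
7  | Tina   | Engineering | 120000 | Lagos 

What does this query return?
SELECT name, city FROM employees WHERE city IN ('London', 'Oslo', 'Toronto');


Filtering: city IN ('London', 'Oslo', 'Toronto')
Matching: 1 rows

1 rows:
Iris, Oslo


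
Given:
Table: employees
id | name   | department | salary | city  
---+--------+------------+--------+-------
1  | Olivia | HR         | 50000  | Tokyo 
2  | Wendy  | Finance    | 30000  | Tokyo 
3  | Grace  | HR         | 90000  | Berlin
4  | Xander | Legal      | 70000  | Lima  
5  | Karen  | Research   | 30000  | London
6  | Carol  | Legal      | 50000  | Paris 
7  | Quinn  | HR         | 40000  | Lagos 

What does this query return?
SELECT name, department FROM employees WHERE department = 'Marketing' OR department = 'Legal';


Filtering: department = 'Marketing' OR 'Legal'
Matching: 2 rows

2 rows:
Xander, Legal
Carol, Legal


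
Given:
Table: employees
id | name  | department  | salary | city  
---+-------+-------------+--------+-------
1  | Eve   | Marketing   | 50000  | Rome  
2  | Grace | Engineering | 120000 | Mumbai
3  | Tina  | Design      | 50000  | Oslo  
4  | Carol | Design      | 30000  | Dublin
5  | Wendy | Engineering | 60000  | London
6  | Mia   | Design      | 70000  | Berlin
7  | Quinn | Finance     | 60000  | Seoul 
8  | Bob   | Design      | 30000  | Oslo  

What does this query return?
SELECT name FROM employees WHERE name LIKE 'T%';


LIKE 'T%' matches names starting with 'T'
Matching: 1

1 rows:
Tina


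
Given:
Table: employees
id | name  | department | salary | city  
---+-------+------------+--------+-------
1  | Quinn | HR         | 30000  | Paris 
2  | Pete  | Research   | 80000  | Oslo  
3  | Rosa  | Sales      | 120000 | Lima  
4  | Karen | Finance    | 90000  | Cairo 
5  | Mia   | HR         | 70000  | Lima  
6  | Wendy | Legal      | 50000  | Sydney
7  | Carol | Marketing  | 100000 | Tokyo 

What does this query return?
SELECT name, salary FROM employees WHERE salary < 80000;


Filtering: salary < 80000
Matching: 3 rows

3 rows:
Quinn, 30000
Mia, 70000
Wendy, 50000


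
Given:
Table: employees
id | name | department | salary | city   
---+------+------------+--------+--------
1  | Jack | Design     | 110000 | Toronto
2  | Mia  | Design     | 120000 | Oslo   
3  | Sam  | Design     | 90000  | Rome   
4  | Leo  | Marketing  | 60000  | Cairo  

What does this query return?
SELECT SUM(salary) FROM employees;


SUM(salary) = 110000 + 120000 + 90000 + 60000 = 380000

380000


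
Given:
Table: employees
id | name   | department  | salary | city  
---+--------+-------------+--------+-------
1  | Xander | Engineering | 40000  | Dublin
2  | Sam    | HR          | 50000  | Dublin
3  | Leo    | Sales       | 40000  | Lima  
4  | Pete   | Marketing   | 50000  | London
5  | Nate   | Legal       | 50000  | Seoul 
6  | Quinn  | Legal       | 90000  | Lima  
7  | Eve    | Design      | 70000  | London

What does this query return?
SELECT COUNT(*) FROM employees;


COUNT(*) counts all rows

7


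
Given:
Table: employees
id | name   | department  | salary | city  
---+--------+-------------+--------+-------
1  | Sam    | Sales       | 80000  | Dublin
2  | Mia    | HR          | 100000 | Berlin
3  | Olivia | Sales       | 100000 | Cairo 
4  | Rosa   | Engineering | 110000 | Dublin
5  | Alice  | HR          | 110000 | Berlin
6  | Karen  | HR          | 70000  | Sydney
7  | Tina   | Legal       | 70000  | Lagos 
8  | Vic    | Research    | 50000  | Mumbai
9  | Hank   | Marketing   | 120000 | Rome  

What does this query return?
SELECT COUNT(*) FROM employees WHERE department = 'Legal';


Counting rows where department = 'Legal'
  Tina -> MATCH


1
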